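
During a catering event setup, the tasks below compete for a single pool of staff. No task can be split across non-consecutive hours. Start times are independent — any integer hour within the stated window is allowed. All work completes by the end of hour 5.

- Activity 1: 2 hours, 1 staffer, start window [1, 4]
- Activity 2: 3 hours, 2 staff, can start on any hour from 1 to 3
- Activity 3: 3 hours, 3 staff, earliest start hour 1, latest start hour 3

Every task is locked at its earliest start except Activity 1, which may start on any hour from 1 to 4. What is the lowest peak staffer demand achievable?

5

Activity 1@1: h1:6  h2:6  h3:5  h4:0  h5:0 → peak 6
Activity 1@2: h1:5  h2:6  h3:6  h4:0  h5:0 → peak 6
Activity 1@3: h1:5  h2:5  h3:6  h4:1  h5:0 → peak 6
Activity 1@4: h1:5  h2:5  h3:5  h4:1  h5:1 → peak 5
Best is Activity 1@4, peak 5.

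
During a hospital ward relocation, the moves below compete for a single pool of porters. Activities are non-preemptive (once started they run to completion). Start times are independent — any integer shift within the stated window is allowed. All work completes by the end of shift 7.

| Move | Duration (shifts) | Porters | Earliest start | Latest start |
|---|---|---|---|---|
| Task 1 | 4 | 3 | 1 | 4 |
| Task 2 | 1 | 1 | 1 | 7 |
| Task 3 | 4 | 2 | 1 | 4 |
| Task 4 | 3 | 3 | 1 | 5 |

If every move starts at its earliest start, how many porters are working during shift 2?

8

At early start, shift 2 has: Task 1, Task 3, Task 4.
Demand: 3 + 2 + 3 = 8.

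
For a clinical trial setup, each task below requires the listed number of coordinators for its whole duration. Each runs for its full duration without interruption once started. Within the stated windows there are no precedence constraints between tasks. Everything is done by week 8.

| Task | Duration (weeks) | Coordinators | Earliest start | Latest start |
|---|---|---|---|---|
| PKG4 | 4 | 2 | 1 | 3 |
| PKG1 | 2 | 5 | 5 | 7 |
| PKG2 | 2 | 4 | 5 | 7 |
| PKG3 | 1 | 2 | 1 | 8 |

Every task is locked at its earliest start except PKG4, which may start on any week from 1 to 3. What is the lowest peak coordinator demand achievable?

PKG4@1: w1:4  w2:2  w3:2  w4:2  w5:9  w6:9  w7:0  w8:0 → peak 9
PKG4@2: w1:2  w2:2  w3:2  w4:2  w5:11  w6:9  w7:0  w8:0 → peak 11
PKG4@3: w1:2  w2:0  w3:2  w4:2  w5:11  w6:11  w7:0  w8:0 → peak 11
Best is PKG4@1, peak 9.

9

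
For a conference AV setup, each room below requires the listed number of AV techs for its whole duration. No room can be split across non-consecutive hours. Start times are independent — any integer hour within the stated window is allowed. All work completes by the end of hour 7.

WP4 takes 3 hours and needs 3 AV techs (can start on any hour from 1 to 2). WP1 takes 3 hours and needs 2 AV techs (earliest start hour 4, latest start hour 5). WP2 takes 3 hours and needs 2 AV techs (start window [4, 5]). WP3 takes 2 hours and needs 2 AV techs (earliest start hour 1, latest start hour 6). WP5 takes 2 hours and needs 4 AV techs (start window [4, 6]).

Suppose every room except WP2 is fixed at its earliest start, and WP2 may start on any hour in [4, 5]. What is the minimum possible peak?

8

WP2@4: h1:5  h2:5  h3:3  h4:8  h5:8  h6:4  h7:0 → peak 8
WP2@5: h1:5  h2:5  h3:3  h4:6  h5:8  h6:4  h7:2 → peak 8
Best is WP2@4, peak 8.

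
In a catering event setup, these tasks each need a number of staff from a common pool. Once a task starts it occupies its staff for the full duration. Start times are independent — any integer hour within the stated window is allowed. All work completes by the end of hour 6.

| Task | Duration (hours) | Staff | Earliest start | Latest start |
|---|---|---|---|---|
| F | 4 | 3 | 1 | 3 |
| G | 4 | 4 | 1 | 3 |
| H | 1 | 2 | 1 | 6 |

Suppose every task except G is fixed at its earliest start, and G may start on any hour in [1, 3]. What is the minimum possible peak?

G@1: h1:9  h2:7  h3:7  h4:7  h5:0  h6:0 → peak 9
G@2: h1:5  h2:7  h3:7  h4:7  h5:4  h6:0 → peak 7
G@3: h1:5  h2:3  h3:7  h4:7  h5:4  h6:4 → peak 7
Best is G@2, peak 7.

7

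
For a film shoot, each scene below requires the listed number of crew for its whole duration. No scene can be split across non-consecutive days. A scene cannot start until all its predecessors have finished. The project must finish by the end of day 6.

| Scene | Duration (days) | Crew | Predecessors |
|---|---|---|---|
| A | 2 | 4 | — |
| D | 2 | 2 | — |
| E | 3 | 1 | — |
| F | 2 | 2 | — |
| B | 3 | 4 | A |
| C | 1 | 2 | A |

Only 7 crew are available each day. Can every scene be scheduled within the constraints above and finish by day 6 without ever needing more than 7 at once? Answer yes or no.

Schedule A@1, D@3, E@1, F@5, B@4, C@3: d1:5  d2:5  d3:5  d4:6  d5:6  d6:6 — peak 6 ≤ 7.

yes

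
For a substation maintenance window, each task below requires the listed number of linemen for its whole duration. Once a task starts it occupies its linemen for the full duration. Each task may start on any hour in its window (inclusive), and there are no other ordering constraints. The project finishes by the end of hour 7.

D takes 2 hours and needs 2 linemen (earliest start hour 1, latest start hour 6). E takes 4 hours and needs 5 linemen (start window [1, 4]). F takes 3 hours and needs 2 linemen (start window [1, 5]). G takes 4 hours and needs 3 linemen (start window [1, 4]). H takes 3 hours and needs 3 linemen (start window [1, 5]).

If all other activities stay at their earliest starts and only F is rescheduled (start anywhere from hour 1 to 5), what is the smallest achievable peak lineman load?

13

F@1: h1:15  h2:15  h3:13  h4:8  h5:0  h6:0  h7:0 → peak 15
F@2: h1:13  h2:15  h3:13  h4:10  h5:0  h6:0  h7:0 → peak 15
F@3: h1:13  h2:13  h3:13  h4:10  h5:2  h6:0  h7:0 → peak 13
F@4: h1:13  h2:13  h3:11  h4:10  h5:2  h6:2  h7:0 → peak 13
F@5: h1:13  h2:13  h3:11  h4:8  h5:2  h6:2  h7:2 → peak 13
Best is F@3, peak 13.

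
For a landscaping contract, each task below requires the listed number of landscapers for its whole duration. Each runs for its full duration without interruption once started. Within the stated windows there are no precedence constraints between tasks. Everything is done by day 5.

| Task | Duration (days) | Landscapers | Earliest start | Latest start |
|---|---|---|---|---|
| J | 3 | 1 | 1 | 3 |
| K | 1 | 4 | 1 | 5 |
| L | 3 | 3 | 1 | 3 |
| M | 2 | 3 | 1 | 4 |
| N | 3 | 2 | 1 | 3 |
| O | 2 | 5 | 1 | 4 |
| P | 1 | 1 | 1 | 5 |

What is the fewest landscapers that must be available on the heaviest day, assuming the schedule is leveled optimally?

9

Early-start (J@1, K@1, L@1, M@1, N@1, O@1, P@1) gives peak 19: d1:19  d2:14  d3:6  d4:0  d5:0.
Shift M→2, N→2, O→4.
Schedule J@1, K@1, L@1, M@2, N@2, O@4, P@1: d1:9  d2:9  d3:9  d4:7  d5:5 — peak 9.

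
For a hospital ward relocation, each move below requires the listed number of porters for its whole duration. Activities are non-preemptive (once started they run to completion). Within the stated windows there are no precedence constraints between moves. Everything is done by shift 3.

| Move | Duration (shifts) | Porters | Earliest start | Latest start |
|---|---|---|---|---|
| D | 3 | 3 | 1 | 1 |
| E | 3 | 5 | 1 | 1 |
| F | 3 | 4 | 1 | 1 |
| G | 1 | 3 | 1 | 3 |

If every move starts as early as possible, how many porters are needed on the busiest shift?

Early-start schedule: D@1, E@1, F@1, G@1.
Load per shift: shift 1: 15, shift 2: 12, shift 3: 12.
Peak is 15.

15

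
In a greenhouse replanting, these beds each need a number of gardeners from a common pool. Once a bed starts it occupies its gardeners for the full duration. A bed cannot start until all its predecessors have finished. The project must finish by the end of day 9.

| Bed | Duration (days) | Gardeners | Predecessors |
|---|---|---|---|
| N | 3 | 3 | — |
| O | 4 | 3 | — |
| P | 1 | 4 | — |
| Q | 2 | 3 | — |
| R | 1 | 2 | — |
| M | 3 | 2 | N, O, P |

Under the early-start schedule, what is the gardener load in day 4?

3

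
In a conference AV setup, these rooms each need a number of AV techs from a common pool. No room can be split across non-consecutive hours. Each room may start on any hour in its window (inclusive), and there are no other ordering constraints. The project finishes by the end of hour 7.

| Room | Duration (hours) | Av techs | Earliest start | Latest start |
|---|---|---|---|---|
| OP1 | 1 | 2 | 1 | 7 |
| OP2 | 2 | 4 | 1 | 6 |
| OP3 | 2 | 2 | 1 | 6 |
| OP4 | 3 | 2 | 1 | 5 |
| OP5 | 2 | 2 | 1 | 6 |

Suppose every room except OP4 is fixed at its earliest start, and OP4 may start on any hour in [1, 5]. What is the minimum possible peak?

OP4@1: h1:12  h2:10  h3:2  h4:0  h5:0  h6:0  h7:0 → peak 12
OP4@2: h1:10  h2:10  h3:2  h4:2  h5:0  h6:0  h7:0 → peak 10
OP4@3: h1:10  h2:8  h3:2  h4:2  h5:2  h6:0  h7:0 → peak 10
OP4@4: h1:10  h2:8  h3:0  h4:2  h5:2  h6:2  h7:0 → peak 10
OP4@5: h1:10  h2:8  h3:0  h4:0  h5:2  h6:2  h7:2 → peak 10
Best is OP4@2, peak 10.

10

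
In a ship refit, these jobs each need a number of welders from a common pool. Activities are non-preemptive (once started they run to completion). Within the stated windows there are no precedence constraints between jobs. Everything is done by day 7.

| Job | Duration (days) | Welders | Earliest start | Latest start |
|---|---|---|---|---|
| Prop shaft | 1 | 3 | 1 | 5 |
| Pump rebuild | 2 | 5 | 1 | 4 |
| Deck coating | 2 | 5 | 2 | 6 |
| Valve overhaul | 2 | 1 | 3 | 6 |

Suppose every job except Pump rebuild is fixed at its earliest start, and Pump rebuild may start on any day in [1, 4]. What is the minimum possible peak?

6

Pump rebuild@1: d1:8  d2:10  d3:6  d4:1  d5:0  d6:0  d7:0 → peak 10
Pump rebuild@2: d1:3  d2:10  d3:11  d4:1  d5:0  d6:0  d7:0 → peak 11
Pump rebuild@3: d1:3  d2:5  d3:11  d4:6  d5:0  d6:0  d7:0 → peak 11
Pump rebuild@4: d1:3  d2:5  d3:6  d4:6  d5:5  d6:0  d7:0 → peak 6
Best is Pump rebuild@4, peak 6.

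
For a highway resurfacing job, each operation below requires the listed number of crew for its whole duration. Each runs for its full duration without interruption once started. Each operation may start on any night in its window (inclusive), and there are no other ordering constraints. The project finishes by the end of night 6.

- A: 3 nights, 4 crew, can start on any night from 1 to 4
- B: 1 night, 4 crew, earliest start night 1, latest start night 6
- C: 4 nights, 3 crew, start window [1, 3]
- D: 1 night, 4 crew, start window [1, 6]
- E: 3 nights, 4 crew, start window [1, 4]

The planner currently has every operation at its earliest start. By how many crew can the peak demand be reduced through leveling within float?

Early-start peak: n1:19  n2:11  n3:11  n4:3  n5:0  n6:0 ⇒ 19.
Leveled (A@1, B@1, C@2, D@6, E@4): n1:8  n2:7  n3:7  n4:7  n5:7  n6:8 ⇒ 8.
Reduction 19 − 8 = 11.

11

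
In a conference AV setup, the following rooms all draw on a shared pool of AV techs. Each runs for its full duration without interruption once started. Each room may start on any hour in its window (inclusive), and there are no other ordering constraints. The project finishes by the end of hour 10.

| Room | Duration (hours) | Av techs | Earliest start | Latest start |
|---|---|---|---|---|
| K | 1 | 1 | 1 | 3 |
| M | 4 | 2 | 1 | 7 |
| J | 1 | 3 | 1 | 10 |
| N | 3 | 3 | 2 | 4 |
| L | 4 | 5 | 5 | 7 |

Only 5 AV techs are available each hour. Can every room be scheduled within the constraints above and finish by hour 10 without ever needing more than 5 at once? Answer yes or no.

Schedule K@1, M@1, J@2, N@3, L@6: h1:3  h2:5  h3:5  h4:5  h5:3  h6:5  h7:5  h8:5  h9:5  h10:0 — peak 5 ≤ 5.

yes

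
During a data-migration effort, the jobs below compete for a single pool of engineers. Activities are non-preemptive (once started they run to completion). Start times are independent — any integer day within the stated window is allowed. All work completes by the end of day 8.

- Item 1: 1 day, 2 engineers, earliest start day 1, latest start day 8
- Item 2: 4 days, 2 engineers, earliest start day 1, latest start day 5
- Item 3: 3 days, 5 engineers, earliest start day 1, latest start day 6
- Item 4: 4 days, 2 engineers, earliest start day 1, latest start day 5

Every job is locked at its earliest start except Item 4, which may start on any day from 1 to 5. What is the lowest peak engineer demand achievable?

9

Item 4@1: d1:11  d2:9  d3:9  d4:4  d5:0  d6:0  d7:0  d8:0 → peak 11
Item 4@2: d1:9  d2:9  d3:9  d4:4  d5:2  d6:0  d7:0  d8:0 → peak 9
Item 4@3: d1:9  d2:7  d3:9  d4:4  d5:2  d6:2  d7:0  d8:0 → peak 9
Item 4@4: d1:9  d2:7  d3:7  d4:4  d5:2  d6:2  d7:2  d8:0 → peak 9
Item 4@5: d1:9  d2:7  d3:7  d4:2  d5:2  d6:2  d7:2  d8:2 → peak 9
Best is Item 4@2, peak 9.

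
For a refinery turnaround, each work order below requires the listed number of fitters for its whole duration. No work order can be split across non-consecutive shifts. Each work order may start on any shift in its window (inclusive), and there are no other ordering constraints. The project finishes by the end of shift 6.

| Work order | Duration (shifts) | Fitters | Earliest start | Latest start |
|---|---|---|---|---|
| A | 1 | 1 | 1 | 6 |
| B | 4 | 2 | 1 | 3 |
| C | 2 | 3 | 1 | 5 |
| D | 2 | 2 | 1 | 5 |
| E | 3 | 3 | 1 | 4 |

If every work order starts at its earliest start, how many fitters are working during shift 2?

10

At early start, shift 2 has: B, C, D, E.
Demand: 2 + 3 + 2 + 3 = 10.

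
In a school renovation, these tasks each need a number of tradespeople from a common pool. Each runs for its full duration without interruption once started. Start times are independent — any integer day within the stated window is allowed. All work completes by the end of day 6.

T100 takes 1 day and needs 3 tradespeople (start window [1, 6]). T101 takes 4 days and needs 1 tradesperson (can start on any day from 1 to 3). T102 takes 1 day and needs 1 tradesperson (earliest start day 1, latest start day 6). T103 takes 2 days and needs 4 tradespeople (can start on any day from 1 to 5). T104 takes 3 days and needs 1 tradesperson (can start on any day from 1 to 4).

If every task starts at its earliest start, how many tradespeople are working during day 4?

1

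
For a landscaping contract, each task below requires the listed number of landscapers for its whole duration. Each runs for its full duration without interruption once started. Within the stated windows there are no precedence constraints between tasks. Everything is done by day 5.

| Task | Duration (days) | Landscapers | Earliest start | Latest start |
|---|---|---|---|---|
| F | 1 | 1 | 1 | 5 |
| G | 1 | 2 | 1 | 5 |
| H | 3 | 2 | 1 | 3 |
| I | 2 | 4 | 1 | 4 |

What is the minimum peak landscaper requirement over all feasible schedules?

4

Early-start (F@1, G@1, H@1, I@1) gives peak 9: d1:9  d2:6  d3:2  d4:0  d5:0.
Shift G→2, I→4.
Schedule F@1, G@2, H@1, I@4: d1:3  d2:4  d3:2  d4:4  d5:4 — peak 4.
Total landscaper-days = 17 over 5 days ⇒ peak ≥ ⌈17/5⌉ = 4, so 4 is optimal.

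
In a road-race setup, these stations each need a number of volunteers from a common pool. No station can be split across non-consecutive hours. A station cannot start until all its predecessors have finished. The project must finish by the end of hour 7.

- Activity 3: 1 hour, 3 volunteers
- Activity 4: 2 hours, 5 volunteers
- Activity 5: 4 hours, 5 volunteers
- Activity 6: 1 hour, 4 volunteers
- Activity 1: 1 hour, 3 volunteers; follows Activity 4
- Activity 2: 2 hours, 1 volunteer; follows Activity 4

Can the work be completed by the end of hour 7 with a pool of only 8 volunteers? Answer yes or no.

Schedule Activity 3@1, Activity 4@1, Activity 5@3, Activity 6@7, Activity 1@3, Activity 2@4: h1:8  h2:5  h3:8  h4:6  h5:6  h6:5  h7:4 — peak 8 ≤ 8.

yes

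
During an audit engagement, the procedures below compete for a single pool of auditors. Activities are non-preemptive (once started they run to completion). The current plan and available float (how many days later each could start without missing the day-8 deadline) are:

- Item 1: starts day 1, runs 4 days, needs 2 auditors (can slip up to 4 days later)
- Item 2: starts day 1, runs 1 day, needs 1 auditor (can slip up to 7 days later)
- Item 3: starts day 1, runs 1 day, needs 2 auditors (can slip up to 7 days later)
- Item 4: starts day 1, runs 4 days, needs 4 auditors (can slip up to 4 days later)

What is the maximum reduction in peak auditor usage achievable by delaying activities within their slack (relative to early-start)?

5

Early-start peak: d1:9  d2:6  d3:6  d4:6  d5:0  d6:0  d7:0  d8:0 ⇒ 9.
Leveled (Item 1@1, Item 2@1, Item 3@2, Item 4@5): d1:3  d2:4  d3:2  d4:2  d5:4  d6:4  d7:4  d8:4 ⇒ 4.
Reduction 9 − 4 = 5.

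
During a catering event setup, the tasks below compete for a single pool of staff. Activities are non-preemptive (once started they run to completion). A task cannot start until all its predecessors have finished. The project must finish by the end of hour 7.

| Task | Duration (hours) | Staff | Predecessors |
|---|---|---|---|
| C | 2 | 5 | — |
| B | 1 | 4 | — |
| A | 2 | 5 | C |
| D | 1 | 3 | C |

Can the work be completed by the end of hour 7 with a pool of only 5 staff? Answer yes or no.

yes

Schedule C@1, B@3, A@4, D@6: h1:5  h2:5  h3:4  h4:5  h5:5  h6:3  h7:0 — peak 5 ≤ 5.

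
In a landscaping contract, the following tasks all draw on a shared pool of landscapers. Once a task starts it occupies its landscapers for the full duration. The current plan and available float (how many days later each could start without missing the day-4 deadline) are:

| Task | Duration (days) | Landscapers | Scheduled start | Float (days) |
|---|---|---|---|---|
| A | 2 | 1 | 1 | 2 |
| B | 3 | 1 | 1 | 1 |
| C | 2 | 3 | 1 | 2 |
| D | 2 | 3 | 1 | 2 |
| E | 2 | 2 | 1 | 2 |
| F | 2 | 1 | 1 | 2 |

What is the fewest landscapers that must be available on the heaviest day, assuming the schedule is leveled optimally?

6

Early-start (A@1, B@1, C@1, D@1, E@1, F@1) gives peak 11: d1:11  d2:11  d3:1  d4:0.
Shift D→3, E→3.
Schedule A@1, B@1, C@1, D@3, E@3, F@1: d1:6  d2:6  d3:6  d4:5 — peak 6.
Total landscaper-days = 23 over 4 days ⇒ peak ≥ ⌈23/4⌉ = 6, so 6 is optimal.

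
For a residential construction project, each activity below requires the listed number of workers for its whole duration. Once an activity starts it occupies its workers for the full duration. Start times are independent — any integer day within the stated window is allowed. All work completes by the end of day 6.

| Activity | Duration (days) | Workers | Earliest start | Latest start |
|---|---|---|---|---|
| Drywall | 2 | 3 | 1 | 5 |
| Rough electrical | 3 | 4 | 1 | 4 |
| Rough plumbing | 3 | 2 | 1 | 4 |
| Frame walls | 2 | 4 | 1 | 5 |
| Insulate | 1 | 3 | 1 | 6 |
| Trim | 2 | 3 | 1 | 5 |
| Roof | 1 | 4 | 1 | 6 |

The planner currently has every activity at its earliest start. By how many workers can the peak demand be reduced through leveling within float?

15

Early-start peak: d1:23  d2:16  d3:6  d4:0  d5:0  d6:0 ⇒ 23.
Leveled (Drywall@1, Rough electrical@3, Rough plumbing@1, Frame walls@4, Insulate@6, Trim@1, Roof@6): d1:8  d2:8  d3:6  d4:8  d5:8  d6:7 ⇒ 8.
Reduction 23 − 8 = 15.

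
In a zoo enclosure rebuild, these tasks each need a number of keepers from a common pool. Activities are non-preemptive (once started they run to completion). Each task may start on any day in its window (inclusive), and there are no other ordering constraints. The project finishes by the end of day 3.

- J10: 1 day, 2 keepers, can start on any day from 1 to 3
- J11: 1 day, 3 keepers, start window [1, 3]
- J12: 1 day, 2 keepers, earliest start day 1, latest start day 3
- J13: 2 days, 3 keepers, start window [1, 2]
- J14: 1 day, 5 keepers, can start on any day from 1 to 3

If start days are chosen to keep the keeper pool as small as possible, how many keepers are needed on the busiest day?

7

Early-start (J10@1, J11@1, J12@1, J13@1, J14@1) gives peak 15: d1:15  d2:3  d3:0.
Shift J11→2, J14→3.
Schedule J10@1, J11@2, J12@1, J13@1, J14@3: d1:7  d2:6  d3:5 — peak 7.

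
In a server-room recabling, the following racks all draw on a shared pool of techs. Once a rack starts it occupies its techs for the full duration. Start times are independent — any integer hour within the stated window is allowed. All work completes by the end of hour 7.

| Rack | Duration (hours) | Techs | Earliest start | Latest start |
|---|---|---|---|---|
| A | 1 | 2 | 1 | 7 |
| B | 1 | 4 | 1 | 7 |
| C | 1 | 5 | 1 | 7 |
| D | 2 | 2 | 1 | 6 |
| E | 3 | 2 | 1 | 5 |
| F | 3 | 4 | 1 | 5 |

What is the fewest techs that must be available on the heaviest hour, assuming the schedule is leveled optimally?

Early-start (A@1, B@1, C@1, D@1, E@1, F@1) gives peak 19: h1:19  h2:8  h3:6  h4:0  h5:0  h6:0  h7:0.
Shift C→2, D→3, E→3, F→5.
Schedule A@1, B@1, C@2, D@3, E@3, F@5: h1:6  h2:5  h3:4  h4:4  h5:6  h6:4  h7:4 — peak 6.

6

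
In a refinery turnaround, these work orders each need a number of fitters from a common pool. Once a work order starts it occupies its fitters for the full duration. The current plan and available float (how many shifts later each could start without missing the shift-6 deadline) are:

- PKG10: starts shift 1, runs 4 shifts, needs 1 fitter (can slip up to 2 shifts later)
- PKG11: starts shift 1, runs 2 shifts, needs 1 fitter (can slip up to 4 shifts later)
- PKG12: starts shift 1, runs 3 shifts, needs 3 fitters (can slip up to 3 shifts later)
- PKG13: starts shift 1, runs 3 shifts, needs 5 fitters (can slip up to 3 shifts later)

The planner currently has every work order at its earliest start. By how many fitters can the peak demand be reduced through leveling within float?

4

Early-start peak: s1:10  s2:10  s3:9  s4:1  s5:0  s6:0 ⇒ 10.
Leveled (PKG10@1, PKG11@1, PKG12@1, PKG13@4): s1:5  s2:5  s3:4  s4:6  s5:5  s6:5 ⇒ 6.
Reduction 10 − 6 = 4.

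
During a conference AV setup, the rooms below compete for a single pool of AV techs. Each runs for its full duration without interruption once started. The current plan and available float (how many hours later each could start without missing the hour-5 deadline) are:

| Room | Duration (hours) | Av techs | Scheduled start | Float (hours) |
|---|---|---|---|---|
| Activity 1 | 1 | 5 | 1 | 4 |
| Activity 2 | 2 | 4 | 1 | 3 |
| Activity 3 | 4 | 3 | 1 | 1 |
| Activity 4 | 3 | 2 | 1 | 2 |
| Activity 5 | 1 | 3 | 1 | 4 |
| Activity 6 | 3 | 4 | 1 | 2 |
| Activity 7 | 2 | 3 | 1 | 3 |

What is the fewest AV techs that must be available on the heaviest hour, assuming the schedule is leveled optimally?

11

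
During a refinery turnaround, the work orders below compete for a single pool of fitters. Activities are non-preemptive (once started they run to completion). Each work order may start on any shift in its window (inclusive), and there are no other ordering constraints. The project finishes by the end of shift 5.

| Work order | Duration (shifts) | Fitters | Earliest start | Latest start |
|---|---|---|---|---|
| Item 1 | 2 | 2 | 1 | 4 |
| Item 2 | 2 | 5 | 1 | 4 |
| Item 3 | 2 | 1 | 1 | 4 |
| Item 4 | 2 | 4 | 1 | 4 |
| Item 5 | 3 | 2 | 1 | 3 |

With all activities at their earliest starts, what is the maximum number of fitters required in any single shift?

Early-start schedule: Item 1@1, Item 2@1, Item 3@1, Item 4@1, Item 5@1.
Load per shift: shift 1: 14, shift 2: 14, shift 3: 2, shift 4: 0, shift 5: 0.
Peak is 14.

14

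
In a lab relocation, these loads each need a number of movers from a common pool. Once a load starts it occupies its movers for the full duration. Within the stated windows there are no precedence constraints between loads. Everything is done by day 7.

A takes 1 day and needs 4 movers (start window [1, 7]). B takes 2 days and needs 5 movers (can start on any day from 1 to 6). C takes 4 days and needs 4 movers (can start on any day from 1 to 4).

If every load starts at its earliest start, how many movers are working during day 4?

4

At early start, day 4 has: C.
Demand: 4 = 4.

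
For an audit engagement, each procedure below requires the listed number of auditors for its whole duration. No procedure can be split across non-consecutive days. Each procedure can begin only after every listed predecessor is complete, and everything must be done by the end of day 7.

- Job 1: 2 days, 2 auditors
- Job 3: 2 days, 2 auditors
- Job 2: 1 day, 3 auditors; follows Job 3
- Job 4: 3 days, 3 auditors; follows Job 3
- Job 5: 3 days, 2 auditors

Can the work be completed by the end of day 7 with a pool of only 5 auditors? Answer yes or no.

Schedule Job 1@1, Job 3@1, Job 2@3, Job 4@4, Job 5@3: d1:4  d2:4  d3:5  d4:5  d5:5  d6:3  d7:0 — peak 5 ≤ 5.

yes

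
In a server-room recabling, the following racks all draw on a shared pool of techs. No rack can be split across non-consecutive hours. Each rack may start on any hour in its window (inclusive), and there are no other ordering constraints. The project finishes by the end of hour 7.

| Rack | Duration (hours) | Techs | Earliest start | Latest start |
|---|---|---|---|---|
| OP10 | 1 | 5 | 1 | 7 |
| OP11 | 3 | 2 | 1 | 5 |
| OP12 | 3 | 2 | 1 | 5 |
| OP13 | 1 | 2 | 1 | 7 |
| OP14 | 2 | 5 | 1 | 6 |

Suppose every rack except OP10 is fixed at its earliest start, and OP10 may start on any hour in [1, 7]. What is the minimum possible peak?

11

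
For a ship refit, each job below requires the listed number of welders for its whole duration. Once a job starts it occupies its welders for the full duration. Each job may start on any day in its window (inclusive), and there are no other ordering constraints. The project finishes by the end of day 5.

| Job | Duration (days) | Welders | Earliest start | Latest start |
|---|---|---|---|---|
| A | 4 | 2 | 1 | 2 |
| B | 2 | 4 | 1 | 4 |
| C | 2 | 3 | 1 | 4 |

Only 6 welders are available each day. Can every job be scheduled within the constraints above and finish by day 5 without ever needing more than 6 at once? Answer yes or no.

Schedule A@1, B@1, C@3: d1:6  d2:6  d3:5  d4:5  d5:0 — peak 6 ≤ 6.

yes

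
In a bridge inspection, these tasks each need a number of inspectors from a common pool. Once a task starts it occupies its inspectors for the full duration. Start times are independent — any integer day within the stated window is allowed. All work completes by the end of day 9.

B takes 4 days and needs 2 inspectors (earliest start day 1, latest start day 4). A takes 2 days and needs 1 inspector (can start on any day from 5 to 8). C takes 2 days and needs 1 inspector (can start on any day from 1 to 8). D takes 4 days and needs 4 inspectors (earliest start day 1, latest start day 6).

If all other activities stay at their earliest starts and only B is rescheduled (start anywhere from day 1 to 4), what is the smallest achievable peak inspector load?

B@1: d1:7  d2:7  d3:6  d4:6  d5:1  d6:1  d7:0  d8:0  d9:0 → peak 7
B@2: d1:5  d2:7  d3:6  d4:6  d5:3  d6:1  d7:0  d8:0  d9:0 → peak 7
B@3: d1:5  d2:5  d3:6  d4:6  d5:3  d6:3  d7:0  d8:0  d9:0 → peak 6
B@4: d1:5  d2:5  d3:4  d4:6  d5:3  d6:3  d7:2  d8:0  d9:0 → peak 6
Best is B@3, peak 6.

6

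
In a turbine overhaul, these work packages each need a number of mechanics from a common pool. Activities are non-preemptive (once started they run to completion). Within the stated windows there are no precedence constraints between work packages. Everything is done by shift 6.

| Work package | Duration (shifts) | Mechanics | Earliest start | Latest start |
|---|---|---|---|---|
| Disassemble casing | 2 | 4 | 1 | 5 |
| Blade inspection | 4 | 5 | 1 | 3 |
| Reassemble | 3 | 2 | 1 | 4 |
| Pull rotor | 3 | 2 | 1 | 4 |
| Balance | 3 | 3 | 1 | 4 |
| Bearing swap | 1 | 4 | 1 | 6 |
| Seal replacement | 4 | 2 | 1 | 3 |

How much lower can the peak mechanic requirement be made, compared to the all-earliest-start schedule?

11

Early-start peak: s1:22  s2:18  s3:14  s4:7  s5:0  s6:0 ⇒ 22.
Leveled (Disassemble casing@1, Blade inspection@3, Reassemble@4, Pull rotor@4, Balance@1, Bearing swap@1, Seal replacement@2): s1:11  s2:9  s3:10  s4:11  s5:11  s6:9 ⇒ 11.
Reduction 22 − 11 = 11.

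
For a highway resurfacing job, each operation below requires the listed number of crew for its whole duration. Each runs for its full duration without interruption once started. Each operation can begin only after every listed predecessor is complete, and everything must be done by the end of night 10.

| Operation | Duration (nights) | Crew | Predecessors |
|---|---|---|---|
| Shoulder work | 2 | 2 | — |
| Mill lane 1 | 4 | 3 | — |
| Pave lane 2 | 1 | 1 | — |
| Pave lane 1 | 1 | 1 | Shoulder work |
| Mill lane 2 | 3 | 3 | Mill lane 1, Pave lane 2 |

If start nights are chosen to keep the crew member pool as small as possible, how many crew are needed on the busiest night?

3

Early-start (Shoulder work@1, Mill lane 1@1, Pave lane 2@1, Pave lane 1@3, Mill lane 2@5) gives peak 6: n1:6  n2:5  n3:4  n4:3  n5:3  n6:3  n7:3  n8:0  n9:0  n10:0.
Shift Mill lane 1→3, Pave lane 1→7, Mill lane 2→8.
Schedule Shoulder work@1, Mill lane 1@3, Pave lane 2@1, Pave lane 1@7, Mill lane 2@8: n1:3  n2:2  n3:3  n4:3  n5:3  n6:3  n7:1  n8:3  n9:3  n10:3 — peak 3.
Total crew member-nights = 27 over 10 nights ⇒ peak ≥ ⌈27/10⌉ = 3, so 3 is optimal.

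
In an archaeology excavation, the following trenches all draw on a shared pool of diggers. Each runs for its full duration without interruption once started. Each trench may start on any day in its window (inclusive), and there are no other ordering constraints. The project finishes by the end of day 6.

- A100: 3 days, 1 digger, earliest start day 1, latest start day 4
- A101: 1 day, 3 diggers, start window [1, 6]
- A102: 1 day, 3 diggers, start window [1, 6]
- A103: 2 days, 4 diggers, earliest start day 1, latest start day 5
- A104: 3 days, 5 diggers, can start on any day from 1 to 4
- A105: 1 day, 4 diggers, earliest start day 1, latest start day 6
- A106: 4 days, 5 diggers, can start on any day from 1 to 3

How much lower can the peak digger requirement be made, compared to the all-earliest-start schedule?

15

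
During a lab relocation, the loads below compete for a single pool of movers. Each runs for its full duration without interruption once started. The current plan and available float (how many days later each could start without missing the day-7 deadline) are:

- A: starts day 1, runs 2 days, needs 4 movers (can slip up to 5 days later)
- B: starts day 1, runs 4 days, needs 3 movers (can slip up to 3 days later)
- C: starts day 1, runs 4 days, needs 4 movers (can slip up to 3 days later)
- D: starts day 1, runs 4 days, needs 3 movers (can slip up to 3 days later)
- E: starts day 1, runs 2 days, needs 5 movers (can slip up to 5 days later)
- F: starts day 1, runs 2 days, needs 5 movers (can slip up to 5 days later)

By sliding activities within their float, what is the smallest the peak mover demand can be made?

Early-start (A@1, B@1, C@1, D@1, E@1, F@1) gives peak 24: d1:24  d2:24  d3:10  d4:10  d5:0  d6:0  d7:0.
Shift C→3, D→3, F→5.
Schedule A@1, B@1, C@3, D@3, E@1, F@5: d1:12  d2:12  d3:10  d4:10  d5:12  d6:12  d7:0 — peak 12.

12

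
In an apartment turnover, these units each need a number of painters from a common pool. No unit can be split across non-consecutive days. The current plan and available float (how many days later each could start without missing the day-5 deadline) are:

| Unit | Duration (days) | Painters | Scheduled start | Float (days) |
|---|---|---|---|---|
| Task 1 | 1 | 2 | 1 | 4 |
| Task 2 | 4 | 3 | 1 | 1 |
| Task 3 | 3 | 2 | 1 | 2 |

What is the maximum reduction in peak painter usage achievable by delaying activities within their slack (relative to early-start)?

2

Early-start peak: d1:7  d2:5  d3:5  d4:3  d5:0 ⇒ 7.
Leveled (Task 1@1, Task 2@1, Task 3@2): d1:5  d2:5  d3:5  d4:5  d5:0 ⇒ 5.
Reduction 7 − 5 = 2.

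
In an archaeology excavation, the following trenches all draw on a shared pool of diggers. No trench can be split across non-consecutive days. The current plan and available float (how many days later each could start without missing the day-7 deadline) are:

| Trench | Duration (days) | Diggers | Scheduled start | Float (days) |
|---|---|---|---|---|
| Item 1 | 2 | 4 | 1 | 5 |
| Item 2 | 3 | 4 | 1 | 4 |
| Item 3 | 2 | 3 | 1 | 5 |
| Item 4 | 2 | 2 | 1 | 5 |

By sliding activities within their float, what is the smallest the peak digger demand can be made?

5

Early-start (Item 1@1, Item 2@1, Item 3@1, Item 4@1) gives peak 13: d1:13  d2:13  d3:4  d4:0  d5:0  d6:0  d7:0.
Shift Item 2→3, Item 3→6, Item 4→6.
Schedule Item 1@1, Item 2@3, Item 3@6, Item 4@6: d1:4  d2:4  d3:4  d4:4  d5:4  d6:5  d7:5 — peak 5.
Total digger-days = 30 over 7 days ⇒ peak ≥ ⌈30/7⌉ = 5, so 5 is optimal.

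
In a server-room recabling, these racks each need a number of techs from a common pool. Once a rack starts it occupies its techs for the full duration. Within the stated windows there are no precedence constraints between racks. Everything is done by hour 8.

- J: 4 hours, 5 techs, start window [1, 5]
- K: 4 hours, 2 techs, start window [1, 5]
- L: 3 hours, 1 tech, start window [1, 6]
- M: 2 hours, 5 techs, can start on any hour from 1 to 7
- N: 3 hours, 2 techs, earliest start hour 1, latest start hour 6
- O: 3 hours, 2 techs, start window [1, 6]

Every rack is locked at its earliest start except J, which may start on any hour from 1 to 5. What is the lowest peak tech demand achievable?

12

J@1: h1:17  h2:17  h3:12  h4:7  h5:0  h6:0  h7:0  h8:0 → peak 17
J@2: h1:12  h2:17  h3:12  h4:7  h5:5  h6:0  h7:0  h8:0 → peak 17
J@3: h1:12  h2:12  h3:12  h4:7  h5:5  h6:5  h7:0  h8:0 → peak 12
J@4: h1:12  h2:12  h3:7  h4:7  h5:5  h6:5  h7:5  h8:0 → peak 12
J@5: h1:12  h2:12  h3:7  h4:2  h5:5  h6:5  h7:5  h8:5 → peak 12
Best is J@3, peak 12.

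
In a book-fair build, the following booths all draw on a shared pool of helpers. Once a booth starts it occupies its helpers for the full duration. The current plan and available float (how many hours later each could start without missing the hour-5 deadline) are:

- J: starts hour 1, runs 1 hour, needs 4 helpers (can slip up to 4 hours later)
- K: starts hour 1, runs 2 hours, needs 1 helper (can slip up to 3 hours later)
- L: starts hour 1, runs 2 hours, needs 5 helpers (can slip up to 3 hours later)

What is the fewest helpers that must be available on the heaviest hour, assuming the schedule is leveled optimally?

Early-start (J@1, K@1, L@1) gives peak 10: h1:10  h2:6  h3:0  h4:0  h5:0.
Shift L→3.
Schedule J@1, K@1, L@3: h1:5  h2:1  h3:5  h4:5  h5:0 — peak 5.

5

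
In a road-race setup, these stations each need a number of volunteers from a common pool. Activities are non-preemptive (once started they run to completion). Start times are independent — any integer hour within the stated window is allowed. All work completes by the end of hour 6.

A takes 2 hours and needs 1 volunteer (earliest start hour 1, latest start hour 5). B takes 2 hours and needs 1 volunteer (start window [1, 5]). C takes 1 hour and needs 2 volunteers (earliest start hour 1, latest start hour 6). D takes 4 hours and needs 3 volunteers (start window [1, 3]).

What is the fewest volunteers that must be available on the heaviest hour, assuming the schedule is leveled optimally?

4

Early-start (A@1, B@1, C@1, D@1) gives peak 7: h1:7  h2:5  h3:3  h4:3  h5:0  h6:0.
Shift D→3.
Schedule A@1, B@1, C@1, D@3: h1:4  h2:2  h3:3  h4:3  h5:3  h6:3 — peak 4.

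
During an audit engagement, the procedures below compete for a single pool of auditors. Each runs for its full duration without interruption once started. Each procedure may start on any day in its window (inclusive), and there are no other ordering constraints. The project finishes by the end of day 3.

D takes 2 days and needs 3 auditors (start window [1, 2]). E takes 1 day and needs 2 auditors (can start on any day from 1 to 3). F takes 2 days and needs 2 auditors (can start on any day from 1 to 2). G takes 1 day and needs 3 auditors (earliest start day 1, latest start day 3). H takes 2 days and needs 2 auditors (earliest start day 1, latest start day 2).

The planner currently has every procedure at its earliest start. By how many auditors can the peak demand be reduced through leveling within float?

5

Early-start peak: d1:12  d2:7  d3:0 ⇒ 12.
Leveled (D@1, E@1, F@1, G@3, H@2): d1:7  d2:7  d3:5 ⇒ 7.
Reduction 12 − 7 = 5.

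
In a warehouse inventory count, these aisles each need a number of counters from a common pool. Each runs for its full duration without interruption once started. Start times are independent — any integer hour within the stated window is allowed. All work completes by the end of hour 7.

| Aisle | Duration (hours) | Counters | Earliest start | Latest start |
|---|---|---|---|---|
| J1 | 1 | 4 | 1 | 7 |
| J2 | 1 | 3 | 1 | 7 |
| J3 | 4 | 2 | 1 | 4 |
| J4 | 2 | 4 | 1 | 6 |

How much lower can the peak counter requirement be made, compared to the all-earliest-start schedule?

8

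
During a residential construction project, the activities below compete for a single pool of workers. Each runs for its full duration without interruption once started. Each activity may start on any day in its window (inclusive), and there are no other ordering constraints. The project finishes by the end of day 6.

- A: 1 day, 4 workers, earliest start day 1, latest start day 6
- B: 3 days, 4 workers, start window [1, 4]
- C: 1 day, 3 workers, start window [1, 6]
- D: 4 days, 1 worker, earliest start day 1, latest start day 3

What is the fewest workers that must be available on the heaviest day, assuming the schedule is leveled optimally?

5

Early-start (A@1, B@1, C@1, D@1) gives peak 12: d1:12  d2:5  d3:5  d4:1  d5:0  d6:0.
Shift B→2, C→5.
Schedule A@1, B@2, C@5, D@1: d1:5  d2:5  d3:5  d4:5  d5:3  d6:0 — peak 5.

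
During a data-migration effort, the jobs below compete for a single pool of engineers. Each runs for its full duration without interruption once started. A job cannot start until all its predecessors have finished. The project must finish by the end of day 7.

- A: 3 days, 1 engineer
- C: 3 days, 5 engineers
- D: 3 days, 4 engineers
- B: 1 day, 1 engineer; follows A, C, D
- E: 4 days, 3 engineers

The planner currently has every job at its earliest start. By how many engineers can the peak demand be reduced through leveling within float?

Early-start peak: d1:13  d2:13  d3:13  d4:4  d5:0  d6:0  d7:0 ⇒ 13.
Leveled (A@1, C@1, D@4, B@7, E@4): d1:6  d2:6  d3:6  d4:7  d5:7  d6:7  d7:4 ⇒ 7.
Reduction 13 − 7 = 6.

6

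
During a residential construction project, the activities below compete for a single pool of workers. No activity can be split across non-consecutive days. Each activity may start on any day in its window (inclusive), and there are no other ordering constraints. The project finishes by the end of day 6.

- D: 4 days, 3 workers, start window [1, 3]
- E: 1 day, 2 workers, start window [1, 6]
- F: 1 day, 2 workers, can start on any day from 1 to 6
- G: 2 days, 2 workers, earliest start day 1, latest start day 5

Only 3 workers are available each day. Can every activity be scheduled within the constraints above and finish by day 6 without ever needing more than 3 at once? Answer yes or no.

no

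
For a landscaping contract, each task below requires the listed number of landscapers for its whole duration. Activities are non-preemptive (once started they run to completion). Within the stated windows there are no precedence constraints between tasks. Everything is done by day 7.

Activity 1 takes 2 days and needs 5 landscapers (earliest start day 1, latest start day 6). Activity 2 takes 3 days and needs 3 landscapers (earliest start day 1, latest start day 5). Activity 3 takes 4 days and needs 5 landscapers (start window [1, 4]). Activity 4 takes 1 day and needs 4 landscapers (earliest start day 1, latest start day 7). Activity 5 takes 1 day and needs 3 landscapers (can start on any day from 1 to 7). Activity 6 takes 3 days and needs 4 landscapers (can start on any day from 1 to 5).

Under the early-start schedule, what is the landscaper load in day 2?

17

At early start, day 2 has: Activity 1, Activity 2, Activity 3, Activity 6.
Demand: 5 + 3 + 5 + 4 = 17.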